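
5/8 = 5/8 = 0.62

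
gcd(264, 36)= 12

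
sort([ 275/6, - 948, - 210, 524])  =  [ - 948 , - 210 , 275/6, 524 ]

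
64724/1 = 64724= 64724.00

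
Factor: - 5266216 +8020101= 5^1*31^1*109^1*163^1=2753885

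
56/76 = 14/19 = 0.74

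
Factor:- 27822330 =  -2^1*3^2*5^1*309137^1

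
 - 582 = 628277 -628859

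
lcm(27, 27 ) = 27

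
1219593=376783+842810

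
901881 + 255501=1157382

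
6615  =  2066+4549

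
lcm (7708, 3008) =123328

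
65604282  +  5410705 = 71014987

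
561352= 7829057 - 7267705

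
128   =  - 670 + 798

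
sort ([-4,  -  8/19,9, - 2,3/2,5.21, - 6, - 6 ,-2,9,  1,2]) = [-6,  -  6, - 4 ,-2 , -2, - 8/19,1,3/2 , 2, 5.21,9, 9] 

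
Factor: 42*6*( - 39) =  - 2^2*3^3*7^1*13^1 = - 9828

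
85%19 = 9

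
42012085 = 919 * 45715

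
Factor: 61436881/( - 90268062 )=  - 2^(-1 )  *3^ ( - 1)*11^1*17^ ( - 1)*884981^ (-1)*5585171^1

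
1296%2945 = 1296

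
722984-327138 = 395846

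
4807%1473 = 388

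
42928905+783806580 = 826735485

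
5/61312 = 5/61312  =  0.00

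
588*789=463932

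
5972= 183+5789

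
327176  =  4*81794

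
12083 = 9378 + 2705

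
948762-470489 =478273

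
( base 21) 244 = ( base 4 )33022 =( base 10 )970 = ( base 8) 1712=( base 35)rp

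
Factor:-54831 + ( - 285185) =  - 340016 = - 2^4*79^1*269^1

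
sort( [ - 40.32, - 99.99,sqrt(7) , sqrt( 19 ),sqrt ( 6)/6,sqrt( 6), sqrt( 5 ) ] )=[ - 99.99, -40.32,sqrt( 6)/6,sqrt( 5),sqrt( 6 ) , sqrt(7),sqrt( 19 ) ] 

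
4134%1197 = 543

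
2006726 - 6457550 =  - 4450824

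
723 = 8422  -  7699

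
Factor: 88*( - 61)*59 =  - 2^3*11^1 * 59^1*61^1 = -316712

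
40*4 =160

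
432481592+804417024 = 1236898616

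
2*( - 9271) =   -  18542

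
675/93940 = 135/18788=0.01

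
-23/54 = -23/54 = - 0.43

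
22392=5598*4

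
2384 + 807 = 3191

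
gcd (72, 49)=1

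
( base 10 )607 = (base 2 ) 1001011111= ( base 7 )1525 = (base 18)1fd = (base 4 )21133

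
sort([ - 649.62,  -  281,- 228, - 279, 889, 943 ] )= [ - 649.62,-281, - 279, - 228,889,943]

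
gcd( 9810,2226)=6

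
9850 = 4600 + 5250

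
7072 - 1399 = 5673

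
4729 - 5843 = -1114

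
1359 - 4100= - 2741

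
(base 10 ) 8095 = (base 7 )32413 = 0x1F9F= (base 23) f6m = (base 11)609A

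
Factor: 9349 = 9349^1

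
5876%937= 254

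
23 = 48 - 25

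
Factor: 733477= 733477^1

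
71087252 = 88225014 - 17137762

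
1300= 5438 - 4138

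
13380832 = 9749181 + 3631651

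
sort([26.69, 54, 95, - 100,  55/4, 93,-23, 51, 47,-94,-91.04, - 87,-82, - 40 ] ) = [ - 100, - 94, - 91.04,-87, - 82,-40 , - 23,55/4,26.69,47, 51,54 , 93,95]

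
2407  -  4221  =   - 1814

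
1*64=64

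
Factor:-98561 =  -98561^1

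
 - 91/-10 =9 + 1/10 = 9.10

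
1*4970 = 4970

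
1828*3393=6202404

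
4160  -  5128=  - 968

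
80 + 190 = 270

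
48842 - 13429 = 35413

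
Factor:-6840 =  - 2^3*3^2*5^1*19^1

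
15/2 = 7 + 1/2 = 7.50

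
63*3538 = 222894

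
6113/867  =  6113/867 = 7.05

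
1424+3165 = 4589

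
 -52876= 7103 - 59979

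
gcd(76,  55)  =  1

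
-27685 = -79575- - 51890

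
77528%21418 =13274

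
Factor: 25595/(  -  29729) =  - 5^1* 7^(- 1 )*31^( - 1)*137^( -1 ) * 5119^1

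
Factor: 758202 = 2^1*3^1*107^1*1181^1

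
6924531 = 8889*779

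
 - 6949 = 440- 7389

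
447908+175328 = 623236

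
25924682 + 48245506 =74170188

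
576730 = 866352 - 289622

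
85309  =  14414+70895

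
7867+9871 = 17738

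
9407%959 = 776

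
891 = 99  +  792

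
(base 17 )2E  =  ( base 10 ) 48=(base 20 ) 28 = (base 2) 110000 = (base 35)1D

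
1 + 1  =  2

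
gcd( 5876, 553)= 1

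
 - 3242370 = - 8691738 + 5449368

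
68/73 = 68/73 = 0.93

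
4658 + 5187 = 9845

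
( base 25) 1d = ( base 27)1B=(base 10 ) 38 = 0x26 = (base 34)14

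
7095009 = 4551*1559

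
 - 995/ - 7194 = 995/7194 = 0.14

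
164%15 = 14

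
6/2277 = 2/759 = 0.00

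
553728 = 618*896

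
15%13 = 2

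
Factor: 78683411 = 78683411^1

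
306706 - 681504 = - 374798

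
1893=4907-3014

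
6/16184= 3/8092   =  0.00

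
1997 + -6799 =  - 4802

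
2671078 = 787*3394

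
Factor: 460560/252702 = 760/417 = 2^3* 3^( - 1 )*5^1*19^1*139^(  -  1)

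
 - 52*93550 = -4864600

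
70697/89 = 70697/89 = 794.35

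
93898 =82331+11567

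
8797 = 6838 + 1959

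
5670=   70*81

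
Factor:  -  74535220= - 2^2*5^1*29^1* 128509^1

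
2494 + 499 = 2993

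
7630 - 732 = 6898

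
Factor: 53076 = 2^2*3^1*4423^1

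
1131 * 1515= 1713465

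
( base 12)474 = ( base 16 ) 298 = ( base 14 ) 356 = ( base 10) 664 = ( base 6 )3024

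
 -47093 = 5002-52095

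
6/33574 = 3/16787  =  0.00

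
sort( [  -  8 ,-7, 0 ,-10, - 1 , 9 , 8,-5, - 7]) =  [-10, -8 , - 7, - 7, -5,  -  1, 0, 8,9] 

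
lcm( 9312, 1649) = 158304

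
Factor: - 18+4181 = 23^1*181^1 = 4163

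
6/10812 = 1/1802 =0.00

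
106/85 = 1 +21/85 = 1.25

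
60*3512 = 210720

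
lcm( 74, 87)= 6438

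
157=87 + 70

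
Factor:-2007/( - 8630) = 2^(- 1)*3^2*5^ ( - 1)*223^1*863^( - 1) 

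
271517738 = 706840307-435322569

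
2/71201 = 2/71201 = 0.00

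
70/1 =70 = 70.00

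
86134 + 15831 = 101965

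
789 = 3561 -2772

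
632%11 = 5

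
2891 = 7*413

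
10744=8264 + 2480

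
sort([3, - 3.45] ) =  [ - 3.45, 3]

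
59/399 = 59/399 = 0.15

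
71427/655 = 109+32/655 = 109.05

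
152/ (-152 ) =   -  1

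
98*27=2646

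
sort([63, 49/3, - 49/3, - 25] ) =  [ - 25, - 49/3, 49/3,63]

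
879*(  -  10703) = -9407937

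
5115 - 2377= 2738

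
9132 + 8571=17703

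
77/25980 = 77/25980 = 0.00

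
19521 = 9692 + 9829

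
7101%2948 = 1205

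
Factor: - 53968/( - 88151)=2^4 * 7^( - 3)*257^( - 1)*3373^1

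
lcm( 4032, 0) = 0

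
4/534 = 2/267 = 0.01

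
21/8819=21/8819 = 0.00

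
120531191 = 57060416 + 63470775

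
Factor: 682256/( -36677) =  - 2^4 * 36677^( - 1) *42641^1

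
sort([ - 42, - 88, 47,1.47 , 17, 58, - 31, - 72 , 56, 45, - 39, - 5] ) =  [ - 88, - 72 , - 42, - 39, - 31, - 5, 1.47, 17, 45, 47, 56, 58]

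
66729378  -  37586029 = 29143349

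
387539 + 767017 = 1154556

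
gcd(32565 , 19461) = 39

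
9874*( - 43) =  - 424582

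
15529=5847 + 9682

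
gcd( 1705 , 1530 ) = 5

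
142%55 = 32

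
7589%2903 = 1783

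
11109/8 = 11109/8 = 1388.62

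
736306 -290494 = 445812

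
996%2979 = 996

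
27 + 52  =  79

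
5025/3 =1675=1675.00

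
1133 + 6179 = 7312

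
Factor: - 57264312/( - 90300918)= 9544052/15050153= 2^2*7^1*1321^( - 1)*11393^( - 1)*340859^1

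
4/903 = 4/903   =  0.00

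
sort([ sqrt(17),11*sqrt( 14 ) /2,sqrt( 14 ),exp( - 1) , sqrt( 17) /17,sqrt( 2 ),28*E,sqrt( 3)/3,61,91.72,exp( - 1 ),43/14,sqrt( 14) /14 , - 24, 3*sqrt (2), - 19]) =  [ - 24, - 19,sqrt( 17 )/17,  sqrt( 14)/14,exp( - 1 ),exp( - 1) , sqrt( 3 ) /3, sqrt (2),43/14,  sqrt( 14 ) , sqrt( 17),3* sqrt ( 2 ), 11*sqrt( 14) /2, 61,28*E,91.72 ]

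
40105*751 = 30118855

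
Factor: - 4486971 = -3^1*31^1*48247^1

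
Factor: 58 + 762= 820 = 2^2*5^1 * 41^1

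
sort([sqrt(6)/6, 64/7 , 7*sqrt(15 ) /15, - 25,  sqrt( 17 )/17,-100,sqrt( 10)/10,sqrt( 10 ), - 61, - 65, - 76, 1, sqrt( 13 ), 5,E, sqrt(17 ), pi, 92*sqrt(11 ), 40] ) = [ - 100,  -  76, - 65, - 61, - 25, sqrt( 17)/17,sqrt( 10) /10,sqrt(6)/6,1, 7*sqrt ( 15 )/15, E, pi, sqrt( 10), sqrt( 13 ), sqrt( 17) , 5, 64/7, 40, 92*sqrt( 11 )]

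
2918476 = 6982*418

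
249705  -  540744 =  - 291039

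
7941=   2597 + 5344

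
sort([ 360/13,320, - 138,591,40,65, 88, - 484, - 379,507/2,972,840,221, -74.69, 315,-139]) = [ - 484,  -  379 ,- 139,-138,-74.69, 360/13, 40,  65, 88, 221,  507/2,315,320, 591, 840,972]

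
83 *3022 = 250826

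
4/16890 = 2/8445=0.00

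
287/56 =5 + 1/8 =5.12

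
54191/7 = 54191/7 = 7741.57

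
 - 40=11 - 51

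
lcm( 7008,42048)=42048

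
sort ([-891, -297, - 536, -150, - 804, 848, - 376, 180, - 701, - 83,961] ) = [  -  891, - 804, - 701, - 536,-376, - 297, - 150,-83,  180,848, 961] 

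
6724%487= 393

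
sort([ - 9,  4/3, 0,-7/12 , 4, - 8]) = [ - 9, - 8, - 7/12,0, 4/3, 4]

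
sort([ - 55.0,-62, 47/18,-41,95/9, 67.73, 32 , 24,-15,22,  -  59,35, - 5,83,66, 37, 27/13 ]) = [ - 62, - 59,-55.0 ,-41, -15, - 5, 27/13, 47/18, 95/9, 22,  24,  32, 35 , 37, 66,  67.73, 83] 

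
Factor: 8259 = 3^1 *2753^1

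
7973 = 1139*7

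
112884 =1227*92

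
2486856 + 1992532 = 4479388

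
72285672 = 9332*7746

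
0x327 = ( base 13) 4A1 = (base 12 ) 573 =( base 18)28f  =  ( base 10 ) 807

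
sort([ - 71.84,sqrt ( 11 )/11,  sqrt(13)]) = [ - 71.84,  sqrt( 11 )/11,sqrt (13 ) ] 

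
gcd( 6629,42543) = 1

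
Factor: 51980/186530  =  226/811 = 2^1 * 113^1*811^ ( - 1)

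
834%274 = 12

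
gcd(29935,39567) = 1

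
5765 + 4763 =10528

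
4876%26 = 14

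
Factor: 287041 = 41^1*7001^1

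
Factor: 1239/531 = 3^ (- 1 )*7^1 =7/3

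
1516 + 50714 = 52230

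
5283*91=480753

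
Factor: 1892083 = 17^2 * 6547^1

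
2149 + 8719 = 10868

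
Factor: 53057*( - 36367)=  - 1929523919 = - 17^1*41^1*887^1*3121^1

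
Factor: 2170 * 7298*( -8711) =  - 2^2*5^1*7^1*31^2*41^1 * 89^1 *281^1 = - 137953145260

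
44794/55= 44794/55= 814.44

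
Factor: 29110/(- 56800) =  - 41/80  =  -  2^(- 4)*5^( - 1)*41^1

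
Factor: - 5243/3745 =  - 7/5 = - 5^(-1)*7^1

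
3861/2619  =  143/97 = 1.47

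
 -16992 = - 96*177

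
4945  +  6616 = 11561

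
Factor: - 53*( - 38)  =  2^1*  19^1 * 53^1 = 2014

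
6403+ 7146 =13549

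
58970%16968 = 8066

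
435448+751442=1186890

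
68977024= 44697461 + 24279563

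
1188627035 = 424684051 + 763942984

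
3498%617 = 413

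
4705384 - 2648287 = 2057097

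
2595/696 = 3 + 169/232 = 3.73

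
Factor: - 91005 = - 3^1*5^1 * 6067^1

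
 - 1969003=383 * ( - 5141 ) 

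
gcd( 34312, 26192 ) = 8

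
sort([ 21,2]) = [ 2 , 21] 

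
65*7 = 455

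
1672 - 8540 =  - 6868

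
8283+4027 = 12310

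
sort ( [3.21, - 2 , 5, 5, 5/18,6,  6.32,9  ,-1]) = [ - 2,-1,5/18, 3.21 , 5, 5, 6, 6.32,9 ]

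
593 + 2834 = 3427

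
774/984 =129/164 =0.79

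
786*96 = 75456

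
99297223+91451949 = 190749172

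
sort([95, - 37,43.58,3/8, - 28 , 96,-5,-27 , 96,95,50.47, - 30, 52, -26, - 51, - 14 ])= [ - 51, - 37, - 30 , - 28,-27,- 26, - 14, - 5,  3/8,43.58, 50.47, 52, 95,95, 96, 96 ]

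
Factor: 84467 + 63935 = 2^1 * 74201^1  =  148402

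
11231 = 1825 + 9406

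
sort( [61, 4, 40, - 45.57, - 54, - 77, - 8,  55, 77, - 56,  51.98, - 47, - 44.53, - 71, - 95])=[ - 95, - 77, - 71, - 56,-54, - 47, - 45.57,-44.53, - 8, 4, 40, 51.98, 55 , 61, 77]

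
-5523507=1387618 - 6911125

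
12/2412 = 1/201 = 0.00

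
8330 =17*490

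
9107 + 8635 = 17742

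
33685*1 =33685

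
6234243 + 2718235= 8952478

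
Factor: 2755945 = 5^1*37^1*14897^1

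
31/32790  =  31/32790 =0.00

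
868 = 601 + 267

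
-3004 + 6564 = 3560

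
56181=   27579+28602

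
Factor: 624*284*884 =156658944 = 2^8 * 3^1*13^2*17^1*71^1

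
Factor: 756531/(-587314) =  - 2^( - 1)*3^2*7^( - 2 )*13^(  -  1) * 461^(-1)*84059^1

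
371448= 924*402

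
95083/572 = 95083/572 = 166.23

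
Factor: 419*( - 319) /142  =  -2^( - 1)*11^1* 29^1*71^( - 1 )*419^1 = - 133661/142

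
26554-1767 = 24787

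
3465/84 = 41 + 1/4 = 41.25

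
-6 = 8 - 14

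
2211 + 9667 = 11878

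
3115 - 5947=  - 2832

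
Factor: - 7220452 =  - 2^2*181^1*9973^1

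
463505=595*779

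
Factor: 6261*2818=2^1*3^1*1409^1* 2087^1 = 17643498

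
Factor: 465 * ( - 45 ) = -20925 = - 3^3*5^2*31^1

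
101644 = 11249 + 90395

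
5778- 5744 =34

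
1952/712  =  244/89 = 2.74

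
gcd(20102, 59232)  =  2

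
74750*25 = 1868750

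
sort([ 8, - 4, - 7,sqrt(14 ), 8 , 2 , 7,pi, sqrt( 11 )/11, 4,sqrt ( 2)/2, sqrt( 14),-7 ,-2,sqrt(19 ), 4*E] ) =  [ - 7, - 7 ,  -  4, - 2,sqrt(11) /11, sqrt( 2)/2, 2,pi, sqrt (14), sqrt( 14), 4,sqrt(19 ), 7,8,8, 4*  E ]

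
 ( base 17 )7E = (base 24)5d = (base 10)133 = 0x85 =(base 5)1013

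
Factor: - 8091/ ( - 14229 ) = 3^( - 1)*17^(-1 )*29^1 = 29/51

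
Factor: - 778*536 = -417008= -  2^4 * 67^1*389^1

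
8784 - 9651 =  - 867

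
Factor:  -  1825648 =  - 2^4 * 11^2 * 23^1 * 41^1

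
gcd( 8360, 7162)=2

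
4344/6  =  724= 724.00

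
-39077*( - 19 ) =742463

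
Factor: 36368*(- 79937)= - 2907148816 = - 2^4*11^1* 13^2*43^1*2273^1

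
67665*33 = 2232945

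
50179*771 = 38688009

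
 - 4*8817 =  - 35268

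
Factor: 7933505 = 5^1*23^1*149^1 *463^1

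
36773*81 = 2978613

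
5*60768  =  303840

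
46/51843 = 46/51843 = 0.00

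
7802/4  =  3901/2=1950.50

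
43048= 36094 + 6954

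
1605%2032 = 1605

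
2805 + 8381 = 11186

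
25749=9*2861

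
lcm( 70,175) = 350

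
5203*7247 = 37706141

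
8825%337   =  63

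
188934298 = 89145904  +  99788394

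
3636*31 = 112716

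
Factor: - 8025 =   -  3^1*5^2 * 107^1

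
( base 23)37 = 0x4C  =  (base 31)2e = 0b1001100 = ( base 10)76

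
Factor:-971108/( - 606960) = 2^( - 2)*3^( - 3)*5^( - 1 )*17^1*281^( - 1)*14281^1=242777/151740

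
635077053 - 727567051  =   - 92489998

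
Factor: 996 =2^2*3^1*83^1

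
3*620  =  1860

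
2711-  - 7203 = 9914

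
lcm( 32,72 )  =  288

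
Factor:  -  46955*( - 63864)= 2^3*3^2*5^1*887^1*9391^1= 2998734120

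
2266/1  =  2266 = 2266.00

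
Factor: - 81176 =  - 2^3  *  73^1*139^1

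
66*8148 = 537768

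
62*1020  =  63240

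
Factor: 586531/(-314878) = - 2^( - 1 )*11^1*71^1*313^( - 1)*503^( - 1)*751^1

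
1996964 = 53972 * 37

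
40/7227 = 40/7227 = 0.01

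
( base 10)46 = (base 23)20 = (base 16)2E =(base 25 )1l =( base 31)1F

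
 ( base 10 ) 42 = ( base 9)46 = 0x2a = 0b101010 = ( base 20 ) 22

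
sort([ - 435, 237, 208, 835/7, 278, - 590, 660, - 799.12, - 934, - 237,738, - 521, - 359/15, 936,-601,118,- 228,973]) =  [ - 934,-799.12, - 601,-590,-521,-435, - 237, - 228,  -  359/15 , 118, 835/7,208, 237, 278,660, 738, 936,973 ] 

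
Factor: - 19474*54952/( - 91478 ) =535067624/45739=2^3*7^1*13^1* 53^( - 1 ) * 107^1*863^( - 1)*6869^1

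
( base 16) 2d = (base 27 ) 1i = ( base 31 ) 1E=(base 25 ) 1K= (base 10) 45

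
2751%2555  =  196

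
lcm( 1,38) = 38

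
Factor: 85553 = 13^1*6581^1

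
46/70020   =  23/35010 = 0.00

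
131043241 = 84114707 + 46928534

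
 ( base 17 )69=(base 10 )111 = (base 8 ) 157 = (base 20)5b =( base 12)93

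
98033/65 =7541/5 = 1508.20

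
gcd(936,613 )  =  1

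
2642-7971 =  - 5329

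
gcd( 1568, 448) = 224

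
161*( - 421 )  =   - 67781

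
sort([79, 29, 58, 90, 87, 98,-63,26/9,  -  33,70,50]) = [  -  63, - 33  ,  26/9, 29, 50, 58,70, 79,87, 90,  98] 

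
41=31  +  10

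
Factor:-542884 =-2^2*135721^1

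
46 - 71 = -25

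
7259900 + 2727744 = 9987644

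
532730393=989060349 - 456329956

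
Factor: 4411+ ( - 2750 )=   1661  =  11^1*151^1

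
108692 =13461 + 95231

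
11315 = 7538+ 3777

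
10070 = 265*38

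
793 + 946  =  1739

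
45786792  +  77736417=123523209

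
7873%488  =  65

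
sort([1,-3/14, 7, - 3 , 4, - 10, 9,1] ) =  [- 10, - 3,-3/14,1 , 1 , 4 , 7,9]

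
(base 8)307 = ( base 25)7o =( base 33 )61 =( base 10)199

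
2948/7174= 1474/3587 = 0.41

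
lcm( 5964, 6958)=41748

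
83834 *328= 27497552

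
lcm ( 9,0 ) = 0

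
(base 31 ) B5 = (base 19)I4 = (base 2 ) 101011010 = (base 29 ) br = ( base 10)346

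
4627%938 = 875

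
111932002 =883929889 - 771997887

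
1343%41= 31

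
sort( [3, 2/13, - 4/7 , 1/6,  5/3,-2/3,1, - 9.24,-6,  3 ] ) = [ - 9.24, - 6,-2/3,  -  4/7,2/13,1/6, 1, 5/3, 3,3 ]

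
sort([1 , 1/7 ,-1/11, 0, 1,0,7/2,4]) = [ - 1/11,0, 0,1/7, 1,1,7/2,4]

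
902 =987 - 85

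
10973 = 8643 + 2330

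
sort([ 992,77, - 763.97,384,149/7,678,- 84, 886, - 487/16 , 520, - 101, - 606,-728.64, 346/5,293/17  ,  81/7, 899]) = [  -  763.97,  -  728.64, - 606  , - 101,-84 , - 487/16,81/7, 293/17,149/7 , 346/5,  77,  384,520,  678,886, 899, 992]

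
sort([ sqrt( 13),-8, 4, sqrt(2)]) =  [- 8, sqrt( 2), sqrt( 13),4] 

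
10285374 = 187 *55002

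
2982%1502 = 1480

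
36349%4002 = 331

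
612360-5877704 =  - 5265344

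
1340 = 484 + 856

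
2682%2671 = 11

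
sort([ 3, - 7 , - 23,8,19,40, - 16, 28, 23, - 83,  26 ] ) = [ - 83, - 23 , - 16,-7,3, 8,19,23,26,28,40]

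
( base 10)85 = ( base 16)55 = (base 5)320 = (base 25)3A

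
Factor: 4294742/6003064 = 2^( - 2)*151^1*14221^1*750383^ ( - 1 ) = 2147371/3001532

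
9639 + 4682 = 14321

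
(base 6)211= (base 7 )142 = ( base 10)79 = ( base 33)2d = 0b1001111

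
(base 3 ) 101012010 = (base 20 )IB8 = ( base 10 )7428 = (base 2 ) 1110100000100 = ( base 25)BM3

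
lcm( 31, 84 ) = 2604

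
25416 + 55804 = 81220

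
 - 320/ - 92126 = 160/46063 = 0.00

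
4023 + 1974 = 5997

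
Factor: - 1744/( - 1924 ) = 436/481 = 2^2*13^( - 1 )*37^( - 1 )*109^1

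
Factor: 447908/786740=5^( - 1)*139^( - 1)*283^( - 1 )*111977^1 =111977/196685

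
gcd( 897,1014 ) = 39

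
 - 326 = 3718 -4044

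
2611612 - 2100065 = 511547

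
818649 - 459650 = 358999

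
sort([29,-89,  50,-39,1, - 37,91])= [-89, - 39,- 37,  1, 29,50,91 ] 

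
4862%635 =417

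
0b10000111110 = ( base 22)258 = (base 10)1086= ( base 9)1436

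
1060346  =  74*14329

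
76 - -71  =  147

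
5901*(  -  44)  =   - 259644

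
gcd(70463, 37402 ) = 1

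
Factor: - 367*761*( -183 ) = 51109521 = 3^1*61^1*367^1*761^1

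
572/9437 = 572/9437 = 0.06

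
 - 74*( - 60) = 4440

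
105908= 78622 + 27286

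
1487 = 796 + 691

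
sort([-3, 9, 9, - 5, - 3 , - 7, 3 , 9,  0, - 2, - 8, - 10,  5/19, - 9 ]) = [- 10, - 9 , - 8, - 7, - 5,-3,  -  3,  -  2,0, 5/19, 3,9, 9,9 ]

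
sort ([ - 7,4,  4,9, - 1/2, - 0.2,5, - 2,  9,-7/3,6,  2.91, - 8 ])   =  [ - 8,-7,  -  7/3, - 2, - 1/2, - 0.2,2.91,4,4, 5 , 6,9, 9 ] 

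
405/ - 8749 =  - 1 + 8344/8749  =  - 0.05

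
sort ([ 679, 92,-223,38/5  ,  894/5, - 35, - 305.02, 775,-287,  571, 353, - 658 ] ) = [ - 658, - 305.02,-287,  -  223, - 35,38/5,  92, 894/5,353,571, 679, 775 ] 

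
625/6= 104  +  1/6 = 104.17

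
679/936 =679/936 =0.73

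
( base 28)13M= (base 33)qw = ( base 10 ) 890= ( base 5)12030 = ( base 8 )1572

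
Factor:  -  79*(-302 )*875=20875750 = 2^1*5^3*7^1*79^1*151^1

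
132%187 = 132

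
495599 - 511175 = -15576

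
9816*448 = 4397568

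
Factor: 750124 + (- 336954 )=413170 = 2^1*5^1*79^1*523^1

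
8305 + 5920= 14225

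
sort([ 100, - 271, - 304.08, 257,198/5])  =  [ - 304.08, -271,198/5,100,  257 ] 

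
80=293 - 213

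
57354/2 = 28677  =  28677.00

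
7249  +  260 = 7509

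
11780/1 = 11780 =11780.00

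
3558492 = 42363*84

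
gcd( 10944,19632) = 48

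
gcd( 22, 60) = 2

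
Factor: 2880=2^6 * 3^2 * 5^1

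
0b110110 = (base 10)54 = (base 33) 1l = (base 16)36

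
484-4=480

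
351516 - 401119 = -49603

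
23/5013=23/5013 = 0.00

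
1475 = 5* 295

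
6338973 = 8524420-2185447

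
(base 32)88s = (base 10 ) 8476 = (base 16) 211c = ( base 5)232401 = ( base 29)A28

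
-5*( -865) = 4325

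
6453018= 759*8502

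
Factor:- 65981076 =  - 2^2 *3^1*7^1*139^1*5651^1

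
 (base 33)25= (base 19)3E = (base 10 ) 71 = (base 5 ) 241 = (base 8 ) 107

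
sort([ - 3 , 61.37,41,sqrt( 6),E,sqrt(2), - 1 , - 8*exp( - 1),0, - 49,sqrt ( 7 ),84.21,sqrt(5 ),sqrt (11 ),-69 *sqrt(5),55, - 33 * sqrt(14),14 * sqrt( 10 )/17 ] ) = [ - 69*sqrt(5),-33*sqrt(14), - 49, - 3, - 8*exp(-1 ), - 1,0,sqrt( 2 ),sqrt( 5),sqrt( 6 ), 14*sqrt( 10)/17, sqrt(7 ),E,sqrt(11 ),  41,55, 61.37 , 84.21]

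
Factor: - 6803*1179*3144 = - 2^3*3^3*131^2*6803^1=- 25217197128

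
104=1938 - 1834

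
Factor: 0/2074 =0^1  =  0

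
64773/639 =101 + 26/71=   101.37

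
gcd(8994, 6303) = 3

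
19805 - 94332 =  - 74527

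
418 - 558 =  - 140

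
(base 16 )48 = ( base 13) 57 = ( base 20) 3C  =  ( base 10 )72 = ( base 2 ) 1001000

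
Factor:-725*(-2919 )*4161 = 8805820275=3^2 *5^2*7^1*19^1*29^1*73^1*139^1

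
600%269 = 62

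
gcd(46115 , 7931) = 1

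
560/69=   8+8/69  =  8.12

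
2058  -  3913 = -1855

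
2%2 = 0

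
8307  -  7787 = 520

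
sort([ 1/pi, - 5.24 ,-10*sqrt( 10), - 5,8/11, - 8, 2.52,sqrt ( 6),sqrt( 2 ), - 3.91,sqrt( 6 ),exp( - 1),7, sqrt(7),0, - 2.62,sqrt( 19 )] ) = [ - 10* sqrt( 10) , -8, - 5.24, - 5, - 3.91,-2.62, 0, 1/pi, exp ( - 1),8/11, sqrt( 2 ), sqrt( 6),sqrt(6), 2.52,sqrt(7 ),sqrt( 19),7]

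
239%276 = 239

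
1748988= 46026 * 38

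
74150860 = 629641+73521219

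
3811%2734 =1077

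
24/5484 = 2/457= 0.00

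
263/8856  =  263/8856 = 0.03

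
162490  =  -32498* ( - 5)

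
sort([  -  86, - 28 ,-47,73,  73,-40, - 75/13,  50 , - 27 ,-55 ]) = [ - 86,- 55,  -  47, - 40,  -  28, - 27,  -  75/13, 50,73, 73 ]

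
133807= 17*7871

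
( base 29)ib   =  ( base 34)fn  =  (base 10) 533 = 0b1000010101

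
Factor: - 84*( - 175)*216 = 3175200 = 2^5*  3^4*5^2*7^2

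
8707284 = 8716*999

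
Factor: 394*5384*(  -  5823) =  - 2^4*3^2*197^1 * 647^1 * 673^1 = -  12352306608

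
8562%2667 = 561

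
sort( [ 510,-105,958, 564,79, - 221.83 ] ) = [ - 221.83,-105 , 79,510,564,958] 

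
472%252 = 220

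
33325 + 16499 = 49824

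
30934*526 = 16271284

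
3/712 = 3/712  =  0.00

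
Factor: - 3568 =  - 2^4*223^1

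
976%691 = 285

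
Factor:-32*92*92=  -  2^9*23^2 = - 270848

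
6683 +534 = 7217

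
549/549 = 1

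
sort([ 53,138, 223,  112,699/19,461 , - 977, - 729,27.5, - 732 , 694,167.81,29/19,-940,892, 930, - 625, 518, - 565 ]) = [ - 977, - 940, - 732,-729,  -  625, - 565, 29/19, 27.5,699/19, 53 , 112,138,167.81,223, 461,518,694,892, 930]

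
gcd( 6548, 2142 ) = 2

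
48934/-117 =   -  48934/117= -418.24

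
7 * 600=4200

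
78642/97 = 78642/97 = 810.74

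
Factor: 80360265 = 3^1 * 5^1*5357351^1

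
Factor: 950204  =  2^2*139^1 * 1709^1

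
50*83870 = 4193500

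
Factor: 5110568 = 2^3*41^1*15581^1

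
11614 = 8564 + 3050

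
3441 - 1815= 1626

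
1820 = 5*364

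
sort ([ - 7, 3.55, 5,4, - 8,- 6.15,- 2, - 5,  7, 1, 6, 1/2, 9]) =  [-8, - 7, - 6.15,  -  5, -2,1/2,  1,3.55,  4, 5, 6,7 , 9 ] 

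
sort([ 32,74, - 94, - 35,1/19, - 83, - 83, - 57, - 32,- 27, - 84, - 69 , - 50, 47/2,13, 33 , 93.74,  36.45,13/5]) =[ - 94,-84, - 83, - 83, - 69,  -  57, - 50, -35, - 32, - 27,1/19,13/5, 13,47/2,32, 33,36.45 , 74,  93.74 ] 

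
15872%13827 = 2045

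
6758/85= 79 + 43/85 = 79.51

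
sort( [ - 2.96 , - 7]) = [ - 7,- 2.96 ]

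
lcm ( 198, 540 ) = 5940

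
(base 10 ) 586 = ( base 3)210201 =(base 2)1001001010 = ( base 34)H8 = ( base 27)lj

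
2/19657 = 2/19657 =0.00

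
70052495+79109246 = 149161741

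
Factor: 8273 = 8273^1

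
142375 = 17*8375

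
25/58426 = 25/58426 = 0.00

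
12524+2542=15066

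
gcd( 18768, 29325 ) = 1173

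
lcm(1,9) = 9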